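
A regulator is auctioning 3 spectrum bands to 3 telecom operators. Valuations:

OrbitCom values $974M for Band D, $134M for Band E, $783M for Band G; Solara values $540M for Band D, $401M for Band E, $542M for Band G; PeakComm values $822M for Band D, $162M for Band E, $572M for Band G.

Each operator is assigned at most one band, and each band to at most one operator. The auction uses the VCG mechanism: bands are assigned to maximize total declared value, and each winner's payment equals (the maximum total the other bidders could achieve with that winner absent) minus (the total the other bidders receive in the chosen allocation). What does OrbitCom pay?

Efficient allocation: OrbitCom→Band G ($783M), Solara→Band E ($401M), PeakComm→Band D ($822M); total welfare W = $2006M.
OrbitCom receives Band G at value $783M, so the others get W − 783 = $1223M.
Without OrbitCom: best allocation of the remaining 2 bidders over all 3 bands is Solara→Band G ($542M), PeakComm→Band D ($822M), total $1364M.
VCG payment = (others' best without OrbitCom) − (others' welfare with OrbitCom) = 1364 − 1223 = $141M.

OrbitCom pays $141M.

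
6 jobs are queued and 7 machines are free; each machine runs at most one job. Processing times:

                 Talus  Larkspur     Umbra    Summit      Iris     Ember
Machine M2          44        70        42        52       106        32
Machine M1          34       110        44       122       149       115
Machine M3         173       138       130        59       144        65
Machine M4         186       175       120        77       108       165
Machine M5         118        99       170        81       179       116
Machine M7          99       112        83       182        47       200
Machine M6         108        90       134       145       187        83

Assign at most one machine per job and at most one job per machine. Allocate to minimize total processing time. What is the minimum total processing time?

Minimum total: 355 min

This is a one-to-one assignment (minimum-cost bipartite matching).
Optimal: Talus→Machine M1 (34 min), Larkspur→Machine M6 (90 min), Umbra→Machine M2 (42 min), Summit→Machine M4 (77 min), Iris→Machine M7 (47 min), Ember→Machine M3 (65 min) — total 34+90+42+77+47+65 = 355 min.
Column-greedy (each machine in turn goes to its cheapest remaining job) gives 415 min, worse by 60.
Next-best assignment: Talus→Machine M1, Larkspur→Machine M6, Umbra→Machine M2, Summit→Machine M5, Iris→Machine M7, Ember→Machine M3 = 359 min.
Swapping Iris↔Larkspur (Iris→Machine M6 187 min, Larkspur→Machine M7 112 min) adds 162.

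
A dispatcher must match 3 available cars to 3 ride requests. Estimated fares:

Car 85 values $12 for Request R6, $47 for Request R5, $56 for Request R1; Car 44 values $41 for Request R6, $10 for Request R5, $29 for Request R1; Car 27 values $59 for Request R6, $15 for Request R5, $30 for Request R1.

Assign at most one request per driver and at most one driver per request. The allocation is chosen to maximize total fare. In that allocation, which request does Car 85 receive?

Car 85 receives Request R5.

Optimal: Car 85→Request R5 ($47), Car 44→Request R1 ($29), Car 27→Request R6 ($59) — total 47+29+59 = $135.
Row-greedy (each driver in turn takes its best remaining request) gives $112, worse by 23.
Swapping Car 27↔Car 44 (Car 27→Request R1 $30, Car 44→Request R6 $41) loses 17.
Car 85's own top request is Request R1 ($56), but forcing Car 85→Request R1 and reassigning the rest optimally gives only $125 — worse by 10.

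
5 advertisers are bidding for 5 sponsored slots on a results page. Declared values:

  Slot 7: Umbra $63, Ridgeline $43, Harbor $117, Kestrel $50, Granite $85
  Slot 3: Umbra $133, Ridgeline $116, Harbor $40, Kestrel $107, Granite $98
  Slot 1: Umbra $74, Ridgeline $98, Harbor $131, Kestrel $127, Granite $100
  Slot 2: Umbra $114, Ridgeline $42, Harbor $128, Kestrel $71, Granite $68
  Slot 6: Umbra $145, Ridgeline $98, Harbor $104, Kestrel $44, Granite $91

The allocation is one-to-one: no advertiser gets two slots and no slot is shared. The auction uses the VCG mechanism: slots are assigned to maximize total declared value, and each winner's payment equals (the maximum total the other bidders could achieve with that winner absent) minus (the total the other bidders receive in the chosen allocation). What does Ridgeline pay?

Efficient allocation: Umbra→Slot 6 ($145), Ridgeline→Slot 3 ($116), Harbor→Slot 2 ($128), Kestrel→Slot 1 ($127), Granite→Slot 7 ($85); total welfare W = $601.
Ridgeline receives Slot 3 at value $116, so the others get W − 116 = $485.
Without Ridgeline: best allocation of the remaining 4 bidders over all 5 slots is Umbra→Slot 6 ($145), Harbor→Slot 2 ($128), Kestrel→Slot 1 ($127), Granite→Slot 3 ($98), total $498.
VCG payment = (others' best without Ridgeline) − (others' welfare with Ridgeline) = 498 − 485 = $13.

Ridgeline pays $13.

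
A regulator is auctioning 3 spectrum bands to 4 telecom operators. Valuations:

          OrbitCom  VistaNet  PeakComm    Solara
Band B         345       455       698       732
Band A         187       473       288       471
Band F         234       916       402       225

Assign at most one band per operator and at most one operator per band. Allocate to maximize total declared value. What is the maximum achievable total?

Max total: $2085M

Optimal: PeakComm→Band B ($698M), Solara→Band A ($471M), VistaNet→Band F ($916M) — total 698+471+916 = $2085M.
Column-greedy (each band in turn goes to its best remaining operator) gives $1607M, worse by 478.
Next-best assignment: Solara→Band B, PeakComm→Band A, VistaNet→Band F = $1936M.
Every other assignment is strictly worse.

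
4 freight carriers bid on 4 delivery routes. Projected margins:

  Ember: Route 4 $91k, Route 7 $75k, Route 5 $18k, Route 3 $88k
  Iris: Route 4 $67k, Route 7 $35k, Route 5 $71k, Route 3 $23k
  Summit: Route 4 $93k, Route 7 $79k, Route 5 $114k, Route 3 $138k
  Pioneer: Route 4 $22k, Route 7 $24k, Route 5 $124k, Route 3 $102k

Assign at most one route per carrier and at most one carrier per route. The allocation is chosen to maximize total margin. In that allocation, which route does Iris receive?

Iris receives Route 4.

This is the linear assignment problem.
Optimal: Ember→Route 7 ($75k), Iris→Route 4 ($67k), Summit→Route 3 ($138k), Pioneer→Route 5 ($124k) — total 75+67+138+124 = $404k.
Row-greedy (each carrier in turn takes its best remaining route) gives $324k, worse by 80.
Next-best assignment: Ember→Route 4, Iris→Route 7, Summit→Route 3, Pioneer→Route 5 = $388k.
Swapping Iris↔Ember (Iris→Route 7 $35k, Ember→Route 4 $91k) loses 16.
Iris's own top route is Route 5 ($71k), but forcing Iris→Route 5 and reassigning the rest optimally gives only $343k — worse by 61.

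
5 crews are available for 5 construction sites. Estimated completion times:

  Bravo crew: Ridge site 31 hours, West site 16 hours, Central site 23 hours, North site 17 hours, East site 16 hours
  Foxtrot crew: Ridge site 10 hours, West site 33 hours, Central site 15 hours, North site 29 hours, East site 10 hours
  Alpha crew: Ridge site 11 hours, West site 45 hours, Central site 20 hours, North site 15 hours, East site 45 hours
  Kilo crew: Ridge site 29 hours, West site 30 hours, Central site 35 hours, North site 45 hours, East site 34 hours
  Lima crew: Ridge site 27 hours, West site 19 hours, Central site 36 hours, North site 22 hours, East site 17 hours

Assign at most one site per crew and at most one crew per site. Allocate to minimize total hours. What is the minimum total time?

This is the linear assignment problem.
Optimal: Bravo crew→North site (17 hours), Foxtrot crew→Central site (15 hours), Alpha crew→Ridge site (11 hours), Kilo crew→West site (30 hours), Lima crew→East site (17 hours) — total 17+15+11+30+17 = 90 hours.
Swapping Bravo crew↔Foxtrot crew (Bravo crew→Central site 23 hours, Foxtrot crew→North site 29 hours) adds 20.
No other one-to-one assignment undercuts 90 hours.

Min total: 90 hours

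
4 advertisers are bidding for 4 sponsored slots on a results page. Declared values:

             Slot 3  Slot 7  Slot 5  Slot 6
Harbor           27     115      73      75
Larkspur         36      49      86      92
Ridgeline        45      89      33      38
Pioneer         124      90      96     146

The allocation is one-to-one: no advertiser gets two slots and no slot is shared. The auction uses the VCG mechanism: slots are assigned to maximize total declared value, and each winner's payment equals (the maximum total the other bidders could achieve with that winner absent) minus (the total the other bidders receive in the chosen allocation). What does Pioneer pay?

Efficient allocation: Harbor→Slot 7 ($115), Larkspur→Slot 5 ($86), Ridgeline→Slot 3 ($45), Pioneer→Slot 6 ($146); total welfare W = $392.
Pioneer receives Slot 6 at value $146, so the others get W − 146 = $246.
Without Pioneer: best allocation of the remaining 3 bidders over all 4 slots is Harbor→Slot 5 ($73), Larkspur→Slot 6 ($92), Ridgeline→Slot 7 ($89), total $254.
VCG payment = (others' best without Pioneer) − (others' welfare with Pioneer) = 254 − 246 = $8.

Pioneer pays $8.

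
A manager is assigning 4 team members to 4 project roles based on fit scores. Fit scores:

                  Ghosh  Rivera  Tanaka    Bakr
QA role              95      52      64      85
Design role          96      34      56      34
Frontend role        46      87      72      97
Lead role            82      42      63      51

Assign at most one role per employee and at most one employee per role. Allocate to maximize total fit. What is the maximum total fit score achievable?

Optimal: Ghosh→Design role (96 pts), Rivera→Frontend role (87 pts), Tanaka→Lead role (63 pts), Bakr→QA role (85 pts) — total 96+87+63+85 = 331 pts.
Column-greedy (each role in turn goes to its best remaining employee) gives 290 pts, worse by 41.
Next-best assignment: Ghosh→Lead role, Rivera→Frontend role, Tanaka→Design role, Bakr→QA role = 310 pts.
Swapping Rivera↔Bakr (Rivera→QA role 52 pts, Bakr→Frontend role 97 pts) loses 23.
Every other assignment is strictly worse.

Max total: 331 pts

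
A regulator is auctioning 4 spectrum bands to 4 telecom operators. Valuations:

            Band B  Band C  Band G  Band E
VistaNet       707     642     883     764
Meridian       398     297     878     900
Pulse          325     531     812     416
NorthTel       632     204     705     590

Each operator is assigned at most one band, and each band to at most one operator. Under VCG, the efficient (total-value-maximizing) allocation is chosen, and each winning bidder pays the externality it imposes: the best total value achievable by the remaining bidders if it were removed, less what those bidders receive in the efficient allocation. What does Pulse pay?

Pulse pays $241M.

Efficient allocation: VistaNet→Band C ($642M), Meridian→Band E ($900M), Pulse→Band G ($812M), NorthTel→Band B ($632M); total welfare W = $2986M.
Pulse receives Band G at value $812M, so the others get W − 812 = $2174M.
Without Pulse: best allocation of the remaining 3 bidders over all 4 bands is VistaNet→Band G ($883M), Meridian→Band E ($900M), NorthTel→Band B ($632M), total $2415M.
VCG payment = (others' best without Pulse) − (others' welfare with Pulse) = 2415 − 2174 = $241M.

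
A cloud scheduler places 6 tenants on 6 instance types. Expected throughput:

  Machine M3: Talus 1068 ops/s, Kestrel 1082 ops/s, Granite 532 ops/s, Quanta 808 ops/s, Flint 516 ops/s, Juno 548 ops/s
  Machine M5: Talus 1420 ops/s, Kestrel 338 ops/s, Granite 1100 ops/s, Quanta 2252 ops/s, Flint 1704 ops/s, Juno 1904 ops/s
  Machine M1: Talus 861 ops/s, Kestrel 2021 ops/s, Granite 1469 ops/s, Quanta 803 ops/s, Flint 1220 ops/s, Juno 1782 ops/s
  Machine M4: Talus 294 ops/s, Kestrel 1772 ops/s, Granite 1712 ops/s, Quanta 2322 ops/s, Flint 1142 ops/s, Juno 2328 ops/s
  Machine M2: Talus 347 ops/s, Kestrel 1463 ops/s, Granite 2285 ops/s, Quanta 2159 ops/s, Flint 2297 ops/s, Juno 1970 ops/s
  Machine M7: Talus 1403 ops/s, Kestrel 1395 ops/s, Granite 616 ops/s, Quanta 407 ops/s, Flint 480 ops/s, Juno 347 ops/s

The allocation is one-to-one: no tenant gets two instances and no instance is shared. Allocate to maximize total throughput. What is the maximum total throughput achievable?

Optimal: Talus→Machine M7 (1403 ops/s), Kestrel→Machine M1 (2021 ops/s), Granite→Machine M3 (532 ops/s), Quanta→Machine M5 (2252 ops/s), Flint→Machine M2 (2297 ops/s), Juno→Machine M4 (2328 ops/s) — total 1403+2021+532+2252+2297+2328 = 10833 ops/s.
Row-greedy (each tenant in turn takes its best remaining instance) gives 8911 ops/s, worse by 1922.
Checked against all permutations: 10833 ops/s is optimal.

Maximum total: 10833 ops/s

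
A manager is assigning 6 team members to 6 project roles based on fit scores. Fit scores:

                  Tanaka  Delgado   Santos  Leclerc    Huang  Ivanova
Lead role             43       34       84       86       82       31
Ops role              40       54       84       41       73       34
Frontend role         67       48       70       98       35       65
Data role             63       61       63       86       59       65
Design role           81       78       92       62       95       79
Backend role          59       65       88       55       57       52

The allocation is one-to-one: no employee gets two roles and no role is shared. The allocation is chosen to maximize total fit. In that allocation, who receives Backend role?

Optimal: Tanaka→Design role (81 pts), Delgado→Backend role (65 pts), Santos→Ops role (84 pts), Leclerc→Frontend role (98 pts), Huang→Lead role (82 pts), Ivanova→Data role (65 pts) — total 81+65+84+98+82+65 = 475 pts.
Column-greedy (each role in turn goes to its best remaining employee) gives 462 pts, worse by 13.
Next-best assignment: Tanaka→Data role, Delgado→Backend role, Santos→Ops role, Leclerc→Frontend role, Huang→Lead role, Ivanova→Design role = 471 pts.
Checked against all permutations: 475 pts is optimal.
Delgado's own top role is Design role (78 pts), but forcing Delgado→Design role and reassigning the rest optimally gives only 466 pts — worse by 9.

Delgado receives Backend role.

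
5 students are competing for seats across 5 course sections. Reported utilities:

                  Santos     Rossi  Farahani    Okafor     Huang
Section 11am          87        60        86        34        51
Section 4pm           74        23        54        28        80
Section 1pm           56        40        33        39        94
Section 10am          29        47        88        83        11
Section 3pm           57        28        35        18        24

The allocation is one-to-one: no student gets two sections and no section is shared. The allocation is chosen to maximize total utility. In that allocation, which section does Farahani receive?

Farahani receives Section 11am.

This is a one-to-one assignment (maximum-weight bipartite matching).
Optimal: Santos→Section 4pm (74 points), Rossi→Section 3pm (28 points), Farahani→Section 11am (86 points), Okafor→Section 10am (83 points), Huang→Section 1pm (94 points) — total 74+28+86+83+94 = 365 points.
Swapping Rossi↔Farahani (Rossi→Section 11am 60 points, Farahani→Section 3pm 35 points) loses 19.
Farahani's own top section is Section 10am (88 points), but forcing Farahani→Section 10am and reassigning the rest optimally gives only 334 points — worse by 31.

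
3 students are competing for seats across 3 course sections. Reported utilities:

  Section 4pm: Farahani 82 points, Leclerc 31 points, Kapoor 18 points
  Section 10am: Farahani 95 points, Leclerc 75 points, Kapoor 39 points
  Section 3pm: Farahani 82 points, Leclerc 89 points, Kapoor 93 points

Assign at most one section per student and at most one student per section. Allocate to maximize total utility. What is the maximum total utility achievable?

Treat this as an assignment problem: match each student to one section.
Optimal: Farahani→Section 4pm (82 points), Leclerc→Section 10am (75 points), Kapoor→Section 3pm (93 points) — total 82+75+93 = 250 points.
Max-entry greedy (repeatedly take the single best remaining cell) gives 219 points, worse by 31.
Next-best assignment: Farahani→Section 10am, Leclerc→Section 4pm, Kapoor→Section 3pm = 219 points.
Swapping Leclerc↔Farahani (Leclerc→Section 4pm 31 points, Farahani→Section 10am 95 points) loses 31.

Maximum total: 250 points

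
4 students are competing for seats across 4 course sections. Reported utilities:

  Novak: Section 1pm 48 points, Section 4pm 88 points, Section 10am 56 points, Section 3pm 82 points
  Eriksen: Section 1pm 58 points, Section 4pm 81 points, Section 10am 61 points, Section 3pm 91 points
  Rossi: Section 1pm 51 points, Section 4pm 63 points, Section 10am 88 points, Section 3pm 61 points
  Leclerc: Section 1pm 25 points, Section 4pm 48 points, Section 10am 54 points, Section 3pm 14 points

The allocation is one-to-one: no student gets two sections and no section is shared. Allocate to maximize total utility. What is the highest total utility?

Optimal: Novak→Section 4pm (88 points), Eriksen→Section 3pm (91 points), Rossi→Section 10am (88 points), Leclerc→Section 1pm (25 points) — total 88+91+88+25 = 292 points.
Column-greedy (each section in turn goes to its best remaining student) gives 248 points, worse by 44.
Next-best assignment: Novak→Section 4pm, Eriksen→Section 3pm, Rossi→Section 1pm, Leclerc→Section 10am = 284 points.
No other one-to-one assignment exceeds 292 points.

Max total: 292 points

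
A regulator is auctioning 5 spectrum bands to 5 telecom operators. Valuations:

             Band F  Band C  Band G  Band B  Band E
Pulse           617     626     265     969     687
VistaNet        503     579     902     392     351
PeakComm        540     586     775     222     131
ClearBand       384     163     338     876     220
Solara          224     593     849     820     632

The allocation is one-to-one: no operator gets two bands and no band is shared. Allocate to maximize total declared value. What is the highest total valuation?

Maximum total: $3613M

Treat this as an assignment problem: match each operator to one band.
Optimal: Pulse→Band F ($617M), VistaNet→Band G ($902M), PeakComm→Band C ($586M), ClearBand→Band B ($876M), Solara→Band E ($632M) — total 617+902+586+876+632 = $3613M.
Row-greedy (each operator in turn takes its best remaining band) gives $3473M, worse by 140.
Next-best assignment: Pulse→Band E, VistaNet→Band G, PeakComm→Band F, ClearBand→Band B, Solara→Band C = $3598M.
Swapping Solara↔VistaNet (Solara→Band G $849M, VistaNet→Band E $351M) loses 334.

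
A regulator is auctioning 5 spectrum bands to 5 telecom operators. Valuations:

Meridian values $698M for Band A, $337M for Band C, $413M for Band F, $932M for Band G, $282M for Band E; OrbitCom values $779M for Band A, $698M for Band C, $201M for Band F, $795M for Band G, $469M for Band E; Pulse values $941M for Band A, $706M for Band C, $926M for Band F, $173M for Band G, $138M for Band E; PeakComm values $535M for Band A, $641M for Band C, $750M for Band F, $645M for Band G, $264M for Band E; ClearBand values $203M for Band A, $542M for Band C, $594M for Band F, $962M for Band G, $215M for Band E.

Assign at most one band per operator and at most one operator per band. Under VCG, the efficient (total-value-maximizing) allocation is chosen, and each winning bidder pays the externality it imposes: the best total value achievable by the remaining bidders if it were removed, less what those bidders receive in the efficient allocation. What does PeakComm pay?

PeakComm pays $229M.

Efficient allocation: Meridian→Band A ($698M), OrbitCom→Band E ($469M), Pulse→Band F ($926M), PeakComm→Band C ($641M), ClearBand→Band G ($962M); total welfare W = $3696M.
PeakComm receives Band C at value $641M, so the others get W − 641 = $3055M.
Without PeakComm: best allocation of the remaining 4 bidders over all 5 bands is Meridian→Band A ($698M), OrbitCom→Band C ($698M), Pulse→Band F ($926M), ClearBand→Band G ($962M), total $3284M.
VCG payment = (others' best without PeakComm) − (others' welfare with PeakComm) = 3284 − 3055 = $229M.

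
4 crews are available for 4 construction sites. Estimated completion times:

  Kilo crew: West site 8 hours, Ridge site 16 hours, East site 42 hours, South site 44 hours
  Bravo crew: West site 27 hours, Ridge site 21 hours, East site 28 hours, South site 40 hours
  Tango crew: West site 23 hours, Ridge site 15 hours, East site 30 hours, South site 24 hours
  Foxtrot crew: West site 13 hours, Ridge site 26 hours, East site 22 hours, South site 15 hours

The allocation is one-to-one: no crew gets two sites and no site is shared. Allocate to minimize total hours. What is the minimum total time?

Minimum total: 66 hours

Optimal: Kilo crew→West site (8 hours), Bravo crew→East site (28 hours), Tango crew→Ridge site (15 hours), Foxtrot crew→South site (15 hours) — total 8+28+15+15 = 66 hours.
Column-greedy (each site in turn goes to its cheapest remaining crew) gives 85 hours, worse by 19.
No other one-to-one assignment undercuts 66 hours.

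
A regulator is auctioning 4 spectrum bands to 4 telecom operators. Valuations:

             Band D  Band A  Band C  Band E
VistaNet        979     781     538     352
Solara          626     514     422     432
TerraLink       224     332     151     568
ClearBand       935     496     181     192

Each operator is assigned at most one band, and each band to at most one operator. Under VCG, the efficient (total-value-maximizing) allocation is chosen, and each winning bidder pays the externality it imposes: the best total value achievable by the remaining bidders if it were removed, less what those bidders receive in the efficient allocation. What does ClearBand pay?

Efficient allocation: VistaNet→Band A ($781M), Solara→Band C ($422M), TerraLink→Band E ($568M), ClearBand→Band D ($935M); total welfare W = $2706M.
ClearBand receives Band D at value $935M, so the others get W − 935 = $1771M.
Without ClearBand: best allocation of the remaining 3 bidders over all 4 bands is VistaNet→Band D ($979M), Solara→Band A ($514M), TerraLink→Band E ($568M), total $2061M.
VCG payment = (others' best without ClearBand) − (others' welfare with ClearBand) = 2061 − 1771 = $290M.

ClearBand pays $290M.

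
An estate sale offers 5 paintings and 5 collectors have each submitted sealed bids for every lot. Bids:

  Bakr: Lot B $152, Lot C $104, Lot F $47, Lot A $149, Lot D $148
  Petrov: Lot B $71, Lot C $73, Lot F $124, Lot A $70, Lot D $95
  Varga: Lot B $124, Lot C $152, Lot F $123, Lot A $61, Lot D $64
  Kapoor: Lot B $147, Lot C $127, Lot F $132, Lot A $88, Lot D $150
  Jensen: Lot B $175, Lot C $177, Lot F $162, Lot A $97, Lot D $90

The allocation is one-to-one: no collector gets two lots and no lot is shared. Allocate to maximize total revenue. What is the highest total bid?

Treat this as an assignment problem: match each collector to one lot.
Optimal: Bakr→Lot A ($149), Petrov→Lot F ($124), Varga→Lot C ($152), Kapoor→Lot D ($150), Jensen→Lot B ($175) — total 149+124+152+150+175 = $750.
Row-greedy (each collector in turn takes its best remaining lot) gives $675, worse by 75.

Maximum total: $750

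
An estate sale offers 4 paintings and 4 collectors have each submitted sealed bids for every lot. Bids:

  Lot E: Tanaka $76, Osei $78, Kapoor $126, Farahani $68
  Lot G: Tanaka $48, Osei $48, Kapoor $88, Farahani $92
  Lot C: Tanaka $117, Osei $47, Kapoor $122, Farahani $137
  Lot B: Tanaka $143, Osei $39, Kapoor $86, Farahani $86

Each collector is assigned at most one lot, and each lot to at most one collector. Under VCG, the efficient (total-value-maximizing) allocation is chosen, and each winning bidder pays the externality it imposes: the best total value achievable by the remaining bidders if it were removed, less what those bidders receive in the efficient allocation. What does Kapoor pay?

Efficient allocation: Tanaka→Lot B ($143), Osei→Lot G ($48), Kapoor→Lot E ($126), Farahani→Lot C ($137); total welfare W = $454.
Kapoor receives Lot E at value $126, so the others get W − 126 = $328.
Without Kapoor: best allocation of the remaining 3 bidders over all 4 lots is Tanaka→Lot B ($143), Osei→Lot E ($78), Farahani→Lot C ($137), total $358.
VCG payment = (others' best without Kapoor) − (others' welfare with Kapoor) = 358 − 328 = $30.

Kapoor pays $30.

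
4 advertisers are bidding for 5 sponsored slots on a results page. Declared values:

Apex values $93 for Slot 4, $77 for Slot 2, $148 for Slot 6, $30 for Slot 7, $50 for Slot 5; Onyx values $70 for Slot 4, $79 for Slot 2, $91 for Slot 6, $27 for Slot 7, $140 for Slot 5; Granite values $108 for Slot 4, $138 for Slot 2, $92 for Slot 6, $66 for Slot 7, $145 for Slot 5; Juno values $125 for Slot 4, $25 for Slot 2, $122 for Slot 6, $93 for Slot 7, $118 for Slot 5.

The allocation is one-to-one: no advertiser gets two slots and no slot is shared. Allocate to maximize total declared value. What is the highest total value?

Maximum total: $551

This is a one-to-one assignment (maximum-weight bipartite matching).
Optimal: Apex→Slot 6 ($148), Onyx→Slot 5 ($140), Granite→Slot 2 ($138), Juno→Slot 4 ($125) — total 148+140+138+125 = $551.
Max-entry greedy (repeatedly take the single best remaining cell) gives $497, worse by 54.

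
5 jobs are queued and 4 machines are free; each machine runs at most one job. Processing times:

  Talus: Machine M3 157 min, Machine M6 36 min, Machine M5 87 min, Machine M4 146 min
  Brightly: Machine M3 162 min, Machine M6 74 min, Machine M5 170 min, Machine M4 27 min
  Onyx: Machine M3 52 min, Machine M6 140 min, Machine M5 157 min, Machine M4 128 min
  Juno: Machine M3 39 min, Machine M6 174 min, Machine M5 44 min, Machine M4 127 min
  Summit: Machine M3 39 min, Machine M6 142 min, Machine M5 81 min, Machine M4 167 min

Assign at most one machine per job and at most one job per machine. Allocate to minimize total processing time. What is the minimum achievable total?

Optimal: Summit→Machine M3 (39 min), Talus→Machine M6 (36 min), Juno→Machine M5 (44 min), Brightly→Machine M4 (27 min) — total 39+36+44+27 = 146 min.

Minimum total: 146 min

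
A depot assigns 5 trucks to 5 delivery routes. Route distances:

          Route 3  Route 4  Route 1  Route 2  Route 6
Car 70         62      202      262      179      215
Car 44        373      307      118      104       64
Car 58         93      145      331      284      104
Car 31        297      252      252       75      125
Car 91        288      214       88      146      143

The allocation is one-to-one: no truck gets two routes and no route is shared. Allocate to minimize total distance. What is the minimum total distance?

Minimum total: 434 km

Treat this as an assignment problem: match each truck to one route.
Optimal: Car 70→Route 3 (62 km), Car 44→Route 6 (64 km), Car 58→Route 4 (145 km), Car 31→Route 2 (75 km), Car 91→Route 1 (88 km) — total 62+64+145+75+88 = 434 km.
Next-best assignment: Car 70→Route 4, Car 44→Route 6, Car 58→Route 3, Car 31→Route 2, Car 91→Route 1 = 522 km.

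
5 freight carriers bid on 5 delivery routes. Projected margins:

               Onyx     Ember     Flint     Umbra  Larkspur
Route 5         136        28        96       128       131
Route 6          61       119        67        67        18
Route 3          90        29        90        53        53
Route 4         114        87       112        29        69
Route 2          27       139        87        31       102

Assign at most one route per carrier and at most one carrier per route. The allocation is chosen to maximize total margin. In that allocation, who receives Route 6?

Optimal: Onyx→Route 4 ($114k), Ember→Route 6 ($119k), Flint→Route 3 ($90k), Umbra→Route 5 ($128k), Larkspur→Route 2 ($102k) — total 114+119+90+128+102 = $553k.
Row-greedy (each carrier in turn takes its best remaining route) gives $507k, worse by 46.
Every other assignment is strictly worse.
Ember's own top route is Route 2 ($139k), but forcing Ember→Route 2 and reassigning the rest optimally gives only $541k — worse by 12.

Ember receives Route 6.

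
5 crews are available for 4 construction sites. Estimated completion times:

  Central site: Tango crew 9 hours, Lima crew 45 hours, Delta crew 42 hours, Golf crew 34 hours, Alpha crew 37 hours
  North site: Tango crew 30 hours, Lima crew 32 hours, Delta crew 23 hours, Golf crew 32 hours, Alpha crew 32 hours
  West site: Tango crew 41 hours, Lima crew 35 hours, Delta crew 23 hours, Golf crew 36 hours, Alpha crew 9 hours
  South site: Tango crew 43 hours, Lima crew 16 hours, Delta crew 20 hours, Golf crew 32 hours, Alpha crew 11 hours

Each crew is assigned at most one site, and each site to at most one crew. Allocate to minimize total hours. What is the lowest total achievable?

Minimum total: 57 hours

Optimal: Tango crew→Central site (9 hours), Delta crew→North site (23 hours), Alpha crew→West site (9 hours), Lima crew→South site (16 hours) — total 9+23+9+16 = 57 hours.
Row-greedy (each crew in turn takes its cheapest remaining site) gives 84 hours, worse by 27.
Swapping Delta crew↔Alpha crew (Delta crew→West site 23 hours, Alpha crew→North site 32 hours) adds 23.
Every other assignment is strictly worse.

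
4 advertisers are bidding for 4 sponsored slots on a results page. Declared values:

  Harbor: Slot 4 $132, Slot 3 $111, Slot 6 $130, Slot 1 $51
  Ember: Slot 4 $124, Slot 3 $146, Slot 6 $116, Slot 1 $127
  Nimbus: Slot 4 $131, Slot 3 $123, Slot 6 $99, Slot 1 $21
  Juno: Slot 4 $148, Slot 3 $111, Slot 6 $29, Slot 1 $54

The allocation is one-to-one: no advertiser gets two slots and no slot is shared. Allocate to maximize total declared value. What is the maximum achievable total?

Treat this as an assignment problem: match each advertiser to one slot.
Optimal: Harbor→Slot 6 ($130), Ember→Slot 1 ($127), Nimbus→Slot 3 ($123), Juno→Slot 4 ($148) — total 130+127+123+148 = $528.
Column-greedy (each slot in turn goes to its best remaining advertiser) gives $445, worse by 83.
Swapping Juno↔Harbor (Juno→Slot 6 $29, Harbor→Slot 4 $132) loses 117.

Maximum total: $528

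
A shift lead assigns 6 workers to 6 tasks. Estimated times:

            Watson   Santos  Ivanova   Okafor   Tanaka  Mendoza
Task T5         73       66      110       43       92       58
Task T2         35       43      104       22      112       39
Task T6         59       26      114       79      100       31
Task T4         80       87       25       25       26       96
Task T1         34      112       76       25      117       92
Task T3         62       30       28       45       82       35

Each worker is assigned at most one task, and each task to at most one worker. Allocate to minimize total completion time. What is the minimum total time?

Optimal: Watson→Task T1 (34 min), Santos→Task T6 (26 min), Ivanova→Task T3 (28 min), Okafor→Task T2 (22 min), Tanaka→Task T4 (26 min), Mendoza→Task T5 (58 min) — total 34+26+28+22+26+58 = 194 min.
Next-best assignment: Watson→Task T1, Santos→Task T6, Ivanova→Task T3, Okafor→Task T5, Tanaka→Task T4, Mendoza→Task T2 = 196 min.

Min total: 194 min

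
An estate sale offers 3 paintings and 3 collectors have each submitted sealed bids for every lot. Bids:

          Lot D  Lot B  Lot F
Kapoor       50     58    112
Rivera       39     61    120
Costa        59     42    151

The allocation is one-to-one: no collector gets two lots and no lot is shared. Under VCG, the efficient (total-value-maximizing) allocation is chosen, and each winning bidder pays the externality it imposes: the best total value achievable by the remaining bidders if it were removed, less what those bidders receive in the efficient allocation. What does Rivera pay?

Rivera pays $8.

Efficient allocation: Kapoor→Lot D ($50), Rivera→Lot B ($61), Costa→Lot F ($151); total welfare W = $262.
Rivera receives Lot B at value $61, so the others get W − 61 = $201.
Without Rivera: best allocation of the remaining 2 bidders over all 3 lots is Kapoor→Lot B ($58), Costa→Lot F ($151), total $209.
VCG payment = (others' best without Rivera) − (others' welfare with Rivera) = 209 − 201 = $8.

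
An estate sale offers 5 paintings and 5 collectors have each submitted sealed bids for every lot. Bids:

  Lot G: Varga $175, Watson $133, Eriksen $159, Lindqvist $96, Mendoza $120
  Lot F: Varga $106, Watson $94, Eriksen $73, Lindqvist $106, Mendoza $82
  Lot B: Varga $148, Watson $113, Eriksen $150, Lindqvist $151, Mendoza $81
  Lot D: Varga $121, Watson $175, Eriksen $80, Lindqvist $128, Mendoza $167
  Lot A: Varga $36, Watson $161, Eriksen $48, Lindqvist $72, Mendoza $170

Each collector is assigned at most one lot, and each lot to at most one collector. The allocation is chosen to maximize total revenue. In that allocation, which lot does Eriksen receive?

Eriksen receives Lot B.

Optimal: Varga→Lot G ($175), Watson→Lot D ($175), Eriksen→Lot B ($150), Lindqvist→Lot F ($106), Mendoza→Lot A ($170) — total 175+175+150+106+170 = $776.
Next-best assignment: Varga→Lot F, Watson→Lot D, Eriksen→Lot G, Lindqvist→Lot B, Mendoza→Lot A = $761.
Swapping Watson↔Eriksen (Watson→Lot B $113, Eriksen→Lot D $80) loses 132.
Eriksen's own top lot is Lot G ($159), but forcing Eriksen→Lot G and reassigning the rest optimally gives only $761 — worse by 15.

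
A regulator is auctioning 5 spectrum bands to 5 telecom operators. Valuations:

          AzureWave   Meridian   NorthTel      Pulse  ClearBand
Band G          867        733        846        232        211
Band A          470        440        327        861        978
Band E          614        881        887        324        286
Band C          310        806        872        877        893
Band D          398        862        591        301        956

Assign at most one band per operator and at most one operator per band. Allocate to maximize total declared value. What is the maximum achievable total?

Optimal: AzureWave→Band G ($867M), Meridian→Band D ($862M), NorthTel→Band E ($887M), Pulse→Band C ($877M), ClearBand→Band A ($978M) — total 867+862+887+877+978 = $4471M.
Row-greedy (each operator in turn takes its best remaining band) gives $4437M, worse by 34.
Swapping ClearBand↔NorthTel (ClearBand→Band E $286M, NorthTel→Band A $327M) loses 1252.

Maximum total: $4471M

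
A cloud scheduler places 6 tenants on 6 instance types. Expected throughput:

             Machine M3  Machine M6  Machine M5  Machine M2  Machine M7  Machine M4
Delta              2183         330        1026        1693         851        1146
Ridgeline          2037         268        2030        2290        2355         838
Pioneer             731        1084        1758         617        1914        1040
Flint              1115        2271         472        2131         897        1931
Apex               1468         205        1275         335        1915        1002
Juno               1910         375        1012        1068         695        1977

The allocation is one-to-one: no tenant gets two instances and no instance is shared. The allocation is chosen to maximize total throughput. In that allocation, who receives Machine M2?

Optimal: Delta→Machine M3 (2183 ops/s), Ridgeline→Machine M2 (2290 ops/s), Pioneer→Machine M5 (1758 ops/s), Flint→Machine M6 (2271 ops/s), Apex→Machine M7 (1915 ops/s), Juno→Machine M4 (1977 ops/s) — total 2183+2290+1758+2271+1915+1977 = 12394 ops/s.
Swapping Pioneer↔Flint (Pioneer→Machine M6 1084 ops/s, Flint→Machine M5 472 ops/s) loses 2473.
Ridgeline's own top instance is Machine M7 (2355 ops/s), but forcing Ridgeline→Machine M7 and reassigning the rest optimally gives only 11522 ops/s — worse by 872.

Ridgeline receives Machine M2.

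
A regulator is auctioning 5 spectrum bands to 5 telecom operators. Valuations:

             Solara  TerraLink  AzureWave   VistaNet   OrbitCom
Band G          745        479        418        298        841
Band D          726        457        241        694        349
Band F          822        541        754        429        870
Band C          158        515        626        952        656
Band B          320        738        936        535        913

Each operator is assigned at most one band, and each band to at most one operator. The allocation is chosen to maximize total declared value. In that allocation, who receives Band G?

This is the linear assignment problem.
Optimal: Solara→Band D ($726M), TerraLink→Band B ($738M), AzureWave→Band F ($754M), VistaNet→Band C ($952M), OrbitCom→Band G ($841M) — total 726+738+754+952+841 = $4011M.
Max-entry greedy (repeatedly take the single best remaining cell) gives $3960M, worse by 51.
Every other assignment is strictly worse.
OrbitCom's own top band is Band B ($913M), but forcing OrbitCom→Band B and reassigning the rest optimally gives only $3824M — worse by 187.

OrbitCom receives Band G.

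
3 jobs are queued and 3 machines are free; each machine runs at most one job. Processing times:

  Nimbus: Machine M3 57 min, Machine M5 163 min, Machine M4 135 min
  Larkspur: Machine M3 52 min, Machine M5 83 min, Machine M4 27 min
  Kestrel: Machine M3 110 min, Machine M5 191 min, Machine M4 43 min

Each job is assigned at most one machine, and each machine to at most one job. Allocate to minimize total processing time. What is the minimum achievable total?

Treat this as an assignment problem: match each job to one machine.
Optimal: Nimbus→Machine M3 (57 min), Larkspur→Machine M5 (83 min), Kestrel→Machine M4 (43 min) — total 57+83+43 = 183 min.
Min-entry greedy (repeatedly take the single cheapest remaining cell) gives 275 min, worse by 92.
Next-best assignment: Nimbus→Machine M5, Larkspur→Machine M3, Kestrel→Machine M4 = 258 min.

Minimum total: 183 min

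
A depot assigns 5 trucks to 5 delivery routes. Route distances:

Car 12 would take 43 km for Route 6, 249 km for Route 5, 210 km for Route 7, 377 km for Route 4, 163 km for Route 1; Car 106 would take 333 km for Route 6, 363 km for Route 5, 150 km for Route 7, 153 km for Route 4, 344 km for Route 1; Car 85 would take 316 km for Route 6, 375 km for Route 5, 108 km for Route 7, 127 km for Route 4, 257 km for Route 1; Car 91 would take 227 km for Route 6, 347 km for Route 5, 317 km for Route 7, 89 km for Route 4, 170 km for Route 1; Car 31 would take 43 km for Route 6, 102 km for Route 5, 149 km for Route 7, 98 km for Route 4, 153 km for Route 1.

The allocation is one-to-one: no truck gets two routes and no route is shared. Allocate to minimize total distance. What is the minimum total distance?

Optimal: Car 12→Route 6 (43 km), Car 106→Route 4 (153 km), Car 85→Route 7 (108 km), Car 91→Route 1 (170 km), Car 31→Route 5 (102 km) — total 43+153+108+170+102 = 576 km.
Swapping Car 106↔Car 12 (Car 106→Route 6 333 km, Car 12→Route 4 377 km) adds 514.

Min total: 576 km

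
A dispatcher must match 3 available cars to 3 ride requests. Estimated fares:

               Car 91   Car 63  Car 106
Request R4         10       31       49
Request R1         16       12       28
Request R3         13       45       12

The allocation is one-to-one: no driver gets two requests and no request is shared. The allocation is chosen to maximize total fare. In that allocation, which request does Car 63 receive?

This is the linear assignment problem.
Optimal: Car 91→Request R1 ($16), Car 63→Request R3 ($45), Car 106→Request R4 ($49) — total 16+45+49 = $110.
Swapping Car 91↔Car 106 (Car 91→Request R4 $10, Car 106→Request R1 $28) loses 27.

Car 63 receives Request R3.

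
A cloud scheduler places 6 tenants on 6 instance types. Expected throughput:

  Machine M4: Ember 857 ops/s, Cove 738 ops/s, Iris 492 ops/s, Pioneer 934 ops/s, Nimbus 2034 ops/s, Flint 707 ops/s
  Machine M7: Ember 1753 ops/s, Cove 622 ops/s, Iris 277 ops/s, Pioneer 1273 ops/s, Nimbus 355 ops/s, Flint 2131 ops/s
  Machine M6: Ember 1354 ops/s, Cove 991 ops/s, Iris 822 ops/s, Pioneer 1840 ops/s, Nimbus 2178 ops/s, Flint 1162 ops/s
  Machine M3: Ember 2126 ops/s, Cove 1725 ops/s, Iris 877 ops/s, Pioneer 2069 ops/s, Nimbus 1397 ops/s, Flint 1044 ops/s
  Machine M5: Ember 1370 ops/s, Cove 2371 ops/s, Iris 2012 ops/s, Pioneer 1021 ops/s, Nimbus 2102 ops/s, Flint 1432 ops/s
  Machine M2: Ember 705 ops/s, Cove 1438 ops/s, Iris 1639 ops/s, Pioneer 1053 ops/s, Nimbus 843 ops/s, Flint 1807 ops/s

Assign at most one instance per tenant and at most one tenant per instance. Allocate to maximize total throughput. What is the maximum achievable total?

Optimal: Ember→Machine M3 (2126 ops/s), Cove→Machine M5 (2371 ops/s), Iris→Machine M2 (1639 ops/s), Pioneer→Machine M6 (1840 ops/s), Nimbus→Machine M4 (2034 ops/s), Flint→Machine M7 (2131 ops/s) — total 2126+2371+1639+1840+2034+2131 = 12141 ops/s.
Max-entry greedy (repeatedly take the single best remaining cell) gives 11379 ops/s, worse by 762.
Swapping Pioneer↔Ember (Pioneer→Machine M3 2069 ops/s, Ember→Machine M6 1354 ops/s) loses 543.
Every other assignment is strictly worse.

Max total: 12141 ops/s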